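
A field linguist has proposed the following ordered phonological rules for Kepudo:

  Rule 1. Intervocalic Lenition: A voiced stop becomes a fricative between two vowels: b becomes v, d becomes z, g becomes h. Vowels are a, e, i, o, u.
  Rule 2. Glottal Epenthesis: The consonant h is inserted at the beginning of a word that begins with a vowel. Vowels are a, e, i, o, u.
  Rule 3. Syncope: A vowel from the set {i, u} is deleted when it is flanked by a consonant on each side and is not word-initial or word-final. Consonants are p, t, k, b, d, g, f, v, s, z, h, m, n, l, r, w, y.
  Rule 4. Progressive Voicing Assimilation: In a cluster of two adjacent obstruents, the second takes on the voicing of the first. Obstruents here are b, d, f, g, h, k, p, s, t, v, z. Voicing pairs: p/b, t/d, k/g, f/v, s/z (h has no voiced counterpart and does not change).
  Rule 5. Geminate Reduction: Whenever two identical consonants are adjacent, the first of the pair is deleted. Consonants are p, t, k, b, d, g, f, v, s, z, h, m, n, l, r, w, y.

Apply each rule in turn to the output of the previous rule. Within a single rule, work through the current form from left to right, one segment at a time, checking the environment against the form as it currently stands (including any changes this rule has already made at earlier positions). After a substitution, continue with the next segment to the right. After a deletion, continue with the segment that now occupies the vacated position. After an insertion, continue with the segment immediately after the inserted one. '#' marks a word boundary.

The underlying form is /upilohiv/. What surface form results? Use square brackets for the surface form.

[hplohf]

Rule 1 Intervocalic Lenition: no change — [upilohiv]
Rule 2 Glottal Epenthesis: [upilohiv] → [hupilohiv]
Rule 3 Syncope: [hupilohiv] → [hplohv]
Rule 4 Progressive Voicing Assimilation: [hplohv] → [hplohf]
Rule 5 Geminate Reduction: no change — [hplohf]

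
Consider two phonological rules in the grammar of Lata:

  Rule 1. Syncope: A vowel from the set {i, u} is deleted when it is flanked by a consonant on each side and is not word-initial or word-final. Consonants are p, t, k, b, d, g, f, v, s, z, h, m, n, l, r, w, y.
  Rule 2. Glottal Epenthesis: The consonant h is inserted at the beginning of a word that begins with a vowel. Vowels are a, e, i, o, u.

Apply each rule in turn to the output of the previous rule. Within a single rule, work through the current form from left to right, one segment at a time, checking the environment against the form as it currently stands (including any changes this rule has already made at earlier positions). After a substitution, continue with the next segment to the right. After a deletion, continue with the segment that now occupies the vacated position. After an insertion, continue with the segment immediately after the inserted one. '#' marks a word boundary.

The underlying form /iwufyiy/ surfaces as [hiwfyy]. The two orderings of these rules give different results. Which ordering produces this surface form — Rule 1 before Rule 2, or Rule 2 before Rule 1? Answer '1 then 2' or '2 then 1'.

Order 1 then 2:
  1 Syncope: [iwufyiy] → [iwfyy]
  2 Glottal Epenthesis: [iwfyy] → [hiwfyy]
  result: [hiwfyy]
Order 2 then 1:
  2 Glottal Epenthesis: [iwufyiy] → [hiwufyiy]
  1 Syncope: [hiwufyiy] → [hwfyy]
  result: [hwfyy]

1 then 2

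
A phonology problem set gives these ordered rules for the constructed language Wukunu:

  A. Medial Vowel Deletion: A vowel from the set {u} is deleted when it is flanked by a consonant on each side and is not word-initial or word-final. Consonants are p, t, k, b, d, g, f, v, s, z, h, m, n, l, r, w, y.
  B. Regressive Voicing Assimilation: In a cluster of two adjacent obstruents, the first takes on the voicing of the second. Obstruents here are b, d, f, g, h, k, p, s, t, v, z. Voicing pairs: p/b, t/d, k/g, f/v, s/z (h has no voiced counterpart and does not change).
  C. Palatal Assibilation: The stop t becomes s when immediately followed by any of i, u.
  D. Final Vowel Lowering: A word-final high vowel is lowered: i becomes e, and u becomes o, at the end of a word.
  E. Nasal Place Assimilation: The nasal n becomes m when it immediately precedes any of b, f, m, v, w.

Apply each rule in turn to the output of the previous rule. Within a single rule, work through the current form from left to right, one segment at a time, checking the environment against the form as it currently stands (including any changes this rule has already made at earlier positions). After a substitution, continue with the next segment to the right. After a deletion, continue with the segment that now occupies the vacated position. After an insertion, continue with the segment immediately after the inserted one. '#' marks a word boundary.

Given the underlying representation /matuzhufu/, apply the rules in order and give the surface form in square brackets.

[madshfo]

A Medial Vowel Deletion: [matuzhufu] → [matzhfu]
B Regressive Voicing Assimilation: [matzhfu] → [madshfu]
C Palatal Assibilation: no change — [madshfu]
D Final Vowel Lowering: [madshfu] → [madshfo]
E Nasal Place Assimilation: no change — [madshfo]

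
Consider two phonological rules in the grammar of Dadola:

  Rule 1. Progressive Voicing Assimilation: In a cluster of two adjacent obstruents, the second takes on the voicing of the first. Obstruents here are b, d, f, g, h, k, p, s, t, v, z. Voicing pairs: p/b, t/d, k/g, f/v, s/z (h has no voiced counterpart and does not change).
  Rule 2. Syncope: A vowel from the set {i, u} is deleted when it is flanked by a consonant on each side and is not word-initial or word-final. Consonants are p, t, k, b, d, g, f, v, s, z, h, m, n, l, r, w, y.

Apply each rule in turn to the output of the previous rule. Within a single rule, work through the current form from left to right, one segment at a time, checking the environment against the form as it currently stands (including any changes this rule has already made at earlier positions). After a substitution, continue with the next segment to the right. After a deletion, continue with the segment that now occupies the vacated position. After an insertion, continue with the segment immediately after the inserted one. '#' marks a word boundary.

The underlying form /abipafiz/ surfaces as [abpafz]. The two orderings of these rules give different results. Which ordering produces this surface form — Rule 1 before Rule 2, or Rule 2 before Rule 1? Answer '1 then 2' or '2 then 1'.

1 then 2

Order 1 then 2:
  1 Progressive Voicing Assimilation: no change — [abipafiz]
  2 Syncope: [abipafiz] → [abpafz]
  result: [abpafz]
Order 2 then 1:
  2 Syncope: [abipafiz] → [abpafz]
  1 Progressive Voicing Assimilation: [abpafz] → [abbafs]
  result: [abbafs]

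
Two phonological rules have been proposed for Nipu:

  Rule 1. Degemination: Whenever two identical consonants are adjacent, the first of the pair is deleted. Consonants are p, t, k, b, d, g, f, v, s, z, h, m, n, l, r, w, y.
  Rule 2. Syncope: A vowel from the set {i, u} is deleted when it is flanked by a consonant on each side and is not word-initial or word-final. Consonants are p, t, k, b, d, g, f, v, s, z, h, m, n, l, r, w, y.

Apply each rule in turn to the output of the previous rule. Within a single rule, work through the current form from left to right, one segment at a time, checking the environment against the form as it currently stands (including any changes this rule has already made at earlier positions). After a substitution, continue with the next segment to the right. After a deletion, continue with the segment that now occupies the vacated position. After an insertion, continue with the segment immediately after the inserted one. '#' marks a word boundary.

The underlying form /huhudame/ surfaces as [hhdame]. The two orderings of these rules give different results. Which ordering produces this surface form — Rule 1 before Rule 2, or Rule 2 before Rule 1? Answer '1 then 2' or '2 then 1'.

1 then 2

Order 1 then 2:
  1 Degemination: no change — [huhudame]
  2 Syncope: [huhudame] → [hhdame]
  result: [hhdame]
Order 2 then 1:
  2 Syncope: [huhudame] → [hhdame]
  1 Degemination: [hhdame] → [hdame]
  result: [hdame]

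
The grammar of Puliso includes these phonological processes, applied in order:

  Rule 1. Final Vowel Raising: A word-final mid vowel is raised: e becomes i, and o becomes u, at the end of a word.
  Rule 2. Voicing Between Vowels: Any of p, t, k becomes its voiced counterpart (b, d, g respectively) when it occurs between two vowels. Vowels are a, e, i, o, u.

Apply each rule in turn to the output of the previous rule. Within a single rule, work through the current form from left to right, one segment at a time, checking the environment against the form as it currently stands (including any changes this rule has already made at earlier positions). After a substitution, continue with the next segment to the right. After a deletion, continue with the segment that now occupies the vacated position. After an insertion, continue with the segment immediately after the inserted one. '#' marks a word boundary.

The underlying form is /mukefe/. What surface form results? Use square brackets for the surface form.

Rule 1 Final Vowel Raising: [mukefe] → [mukefi]
Rule 2 Voicing Between Vowels: [mukefi] → [mugefi]

[mugefi]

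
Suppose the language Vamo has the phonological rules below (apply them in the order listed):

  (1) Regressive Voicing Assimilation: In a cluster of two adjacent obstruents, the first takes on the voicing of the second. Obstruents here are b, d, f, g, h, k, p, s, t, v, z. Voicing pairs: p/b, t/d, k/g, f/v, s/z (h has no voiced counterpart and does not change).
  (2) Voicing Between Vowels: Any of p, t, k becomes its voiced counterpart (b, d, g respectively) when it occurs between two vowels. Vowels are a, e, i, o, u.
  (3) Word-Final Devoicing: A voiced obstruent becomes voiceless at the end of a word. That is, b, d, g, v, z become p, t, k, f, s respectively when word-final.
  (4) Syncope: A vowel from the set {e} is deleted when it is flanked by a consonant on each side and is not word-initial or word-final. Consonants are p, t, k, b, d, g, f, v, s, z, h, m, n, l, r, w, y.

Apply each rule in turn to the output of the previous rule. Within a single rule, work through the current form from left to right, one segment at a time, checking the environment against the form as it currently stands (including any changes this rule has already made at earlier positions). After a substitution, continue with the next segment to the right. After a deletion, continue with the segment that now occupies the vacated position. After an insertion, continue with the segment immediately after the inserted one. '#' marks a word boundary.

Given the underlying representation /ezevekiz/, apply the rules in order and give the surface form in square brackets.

(1) Regressive Voicing Assimilation: no change — [ezevekiz]
(2) Voicing Between Vowels: [ezevekiz] → [ezevegiz]
(3) Word-Final Devoicing: [ezevegiz] → [ezevegis]
(4) Syncope: [ezevegis] → [ezvgis]

[ezvgis]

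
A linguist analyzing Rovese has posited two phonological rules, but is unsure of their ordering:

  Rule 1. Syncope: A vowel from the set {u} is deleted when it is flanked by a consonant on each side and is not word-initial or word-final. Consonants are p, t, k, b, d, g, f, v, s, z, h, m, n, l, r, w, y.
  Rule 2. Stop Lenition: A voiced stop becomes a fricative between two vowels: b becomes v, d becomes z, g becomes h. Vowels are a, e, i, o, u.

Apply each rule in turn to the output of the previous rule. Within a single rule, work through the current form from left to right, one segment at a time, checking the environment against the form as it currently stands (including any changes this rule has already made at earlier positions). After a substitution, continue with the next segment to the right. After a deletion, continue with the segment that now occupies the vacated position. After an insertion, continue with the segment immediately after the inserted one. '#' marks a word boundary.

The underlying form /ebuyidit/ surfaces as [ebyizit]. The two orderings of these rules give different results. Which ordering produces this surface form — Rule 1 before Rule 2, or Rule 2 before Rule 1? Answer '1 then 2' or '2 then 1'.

1 then 2

Order 1 then 2:
  1 Syncope: [ebuyidit] → [ebyidit]
  2 Stop Lenition: [ebyidit] → [ebyizit]
  result: [ebyizit]
Order 2 then 1:
  2 Stop Lenition: [ebuyidit] → [evuyizit]
  1 Syncope: [evuyizit] → [evyizit]
  result: [evyizit]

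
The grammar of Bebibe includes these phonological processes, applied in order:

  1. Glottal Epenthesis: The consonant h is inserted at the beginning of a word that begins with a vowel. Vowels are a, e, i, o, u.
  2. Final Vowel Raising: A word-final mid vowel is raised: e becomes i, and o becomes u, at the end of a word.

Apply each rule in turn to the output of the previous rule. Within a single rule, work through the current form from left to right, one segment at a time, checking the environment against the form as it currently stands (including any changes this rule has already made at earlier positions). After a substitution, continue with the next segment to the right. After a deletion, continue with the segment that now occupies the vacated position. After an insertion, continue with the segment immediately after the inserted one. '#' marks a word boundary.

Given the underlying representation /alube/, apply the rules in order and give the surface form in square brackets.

[halubi]

1 Glottal Epenthesis: [alube] → [halube]
2 Final Vowel Raising: [halube] → [halubi]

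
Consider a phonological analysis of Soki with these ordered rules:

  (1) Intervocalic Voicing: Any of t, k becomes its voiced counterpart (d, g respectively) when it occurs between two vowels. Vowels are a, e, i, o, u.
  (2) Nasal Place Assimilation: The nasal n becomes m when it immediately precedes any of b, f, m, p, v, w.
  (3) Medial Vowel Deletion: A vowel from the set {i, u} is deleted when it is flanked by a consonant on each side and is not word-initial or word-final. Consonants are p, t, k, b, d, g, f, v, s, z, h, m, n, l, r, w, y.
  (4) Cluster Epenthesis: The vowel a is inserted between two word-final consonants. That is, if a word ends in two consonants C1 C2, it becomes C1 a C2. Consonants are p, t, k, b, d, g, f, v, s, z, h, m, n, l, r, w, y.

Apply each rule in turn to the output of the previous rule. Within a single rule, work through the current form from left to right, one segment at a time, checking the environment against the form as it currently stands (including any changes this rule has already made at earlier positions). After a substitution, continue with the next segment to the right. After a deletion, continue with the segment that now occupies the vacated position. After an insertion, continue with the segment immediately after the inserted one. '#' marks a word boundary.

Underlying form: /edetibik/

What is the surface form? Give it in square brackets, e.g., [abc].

(1) Intervocalic Voicing: [edetibik] → [ededibik]
(2) Nasal Place Assimilation: no change — [ededibik]
(3) Medial Vowel Deletion: [ededibik] → [ededbk]
(4) Cluster Epenthesis: [ededbk] → [ededbak]

[ededbak]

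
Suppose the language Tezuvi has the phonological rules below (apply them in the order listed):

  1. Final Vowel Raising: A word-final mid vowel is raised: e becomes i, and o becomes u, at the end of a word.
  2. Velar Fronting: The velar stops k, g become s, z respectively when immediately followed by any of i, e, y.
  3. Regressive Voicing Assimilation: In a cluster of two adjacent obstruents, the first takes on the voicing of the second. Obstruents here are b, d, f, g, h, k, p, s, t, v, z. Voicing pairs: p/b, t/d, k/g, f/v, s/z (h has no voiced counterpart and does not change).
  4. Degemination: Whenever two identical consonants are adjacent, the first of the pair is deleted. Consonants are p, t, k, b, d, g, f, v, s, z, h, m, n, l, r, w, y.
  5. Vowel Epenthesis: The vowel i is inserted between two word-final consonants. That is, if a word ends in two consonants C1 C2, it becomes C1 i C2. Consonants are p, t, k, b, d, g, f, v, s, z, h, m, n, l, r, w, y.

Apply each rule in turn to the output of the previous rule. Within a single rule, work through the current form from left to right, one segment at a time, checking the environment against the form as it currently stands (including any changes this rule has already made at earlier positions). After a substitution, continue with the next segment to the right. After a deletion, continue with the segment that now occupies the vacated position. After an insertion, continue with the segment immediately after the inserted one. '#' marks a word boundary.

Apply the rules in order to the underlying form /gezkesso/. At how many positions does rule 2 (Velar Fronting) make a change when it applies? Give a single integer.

1 Final Vowel Raising: [gezkesso] → [gezkessu]
2 Velar Fronting: [gezkessu] → [zezsessu]
3 Regressive Voicing Assimilation: [zezsessu] → [zessessu]
4 Degemination: [zessessu] → [zesesu]
5 Vowel Epenthesis: no change — [zesesu]
Rule 2 changed 2 position(s).

2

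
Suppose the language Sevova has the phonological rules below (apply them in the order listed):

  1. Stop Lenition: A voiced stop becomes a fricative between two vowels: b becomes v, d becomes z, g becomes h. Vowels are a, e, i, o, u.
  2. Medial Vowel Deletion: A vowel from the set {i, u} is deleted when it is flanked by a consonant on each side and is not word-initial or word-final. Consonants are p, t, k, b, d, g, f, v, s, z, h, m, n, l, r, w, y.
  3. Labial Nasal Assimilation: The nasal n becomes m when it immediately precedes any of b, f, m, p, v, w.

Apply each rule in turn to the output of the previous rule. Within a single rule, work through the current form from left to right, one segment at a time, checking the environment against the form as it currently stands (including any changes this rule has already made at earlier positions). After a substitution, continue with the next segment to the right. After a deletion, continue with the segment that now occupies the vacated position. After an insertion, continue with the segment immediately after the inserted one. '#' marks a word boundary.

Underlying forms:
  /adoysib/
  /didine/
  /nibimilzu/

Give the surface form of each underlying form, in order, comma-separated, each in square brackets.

[azoysb], [dzne], [mvmlzu]

/adoysib/:
  1 Stop Lenition: [adoysib] → [azoysib]
  2 Medial Vowel Deletion: [azoysib] → [azoysb]
  3 Labial Nasal Assimilation: no change — [azoysb]
/didine/:
  1 Stop Lenition: [didine] → [dizine]
  2 Medial Vowel Deletion: [dizine] → [dzne]
  3 Labial Nasal Assimilation: no change — [dzne]
/nibimilzu/:
  1 Stop Lenition: [nibimilzu] → [nivimilzu]
  2 Medial Vowel Deletion: [nivimilzu] → [nvmlzu]
  3 Labial Nasal Assimilation: [nvmlzu] → [mvmlzu]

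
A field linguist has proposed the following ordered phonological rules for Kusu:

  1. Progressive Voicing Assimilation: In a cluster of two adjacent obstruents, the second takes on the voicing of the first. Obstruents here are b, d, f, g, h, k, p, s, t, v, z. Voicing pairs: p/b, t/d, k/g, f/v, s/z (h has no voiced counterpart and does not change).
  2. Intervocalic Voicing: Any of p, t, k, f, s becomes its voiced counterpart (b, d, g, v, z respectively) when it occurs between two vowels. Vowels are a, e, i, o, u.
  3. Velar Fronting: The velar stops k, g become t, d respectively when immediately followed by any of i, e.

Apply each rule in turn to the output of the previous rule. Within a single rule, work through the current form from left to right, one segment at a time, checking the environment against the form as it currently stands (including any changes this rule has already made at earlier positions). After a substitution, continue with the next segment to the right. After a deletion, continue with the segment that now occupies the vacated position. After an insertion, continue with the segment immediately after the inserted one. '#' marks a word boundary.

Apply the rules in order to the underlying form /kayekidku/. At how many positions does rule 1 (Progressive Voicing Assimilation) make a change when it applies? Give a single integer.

1

1 Progressive Voicing Assimilation: [kayekidku] → [kayekidgu]
2 Intervocalic Voicing: [kayekidgu] → [kayegidgu]
3 Velar Fronting: [kayegidgu] → [kayedidgu]
Rule 1 changed 1 position(s).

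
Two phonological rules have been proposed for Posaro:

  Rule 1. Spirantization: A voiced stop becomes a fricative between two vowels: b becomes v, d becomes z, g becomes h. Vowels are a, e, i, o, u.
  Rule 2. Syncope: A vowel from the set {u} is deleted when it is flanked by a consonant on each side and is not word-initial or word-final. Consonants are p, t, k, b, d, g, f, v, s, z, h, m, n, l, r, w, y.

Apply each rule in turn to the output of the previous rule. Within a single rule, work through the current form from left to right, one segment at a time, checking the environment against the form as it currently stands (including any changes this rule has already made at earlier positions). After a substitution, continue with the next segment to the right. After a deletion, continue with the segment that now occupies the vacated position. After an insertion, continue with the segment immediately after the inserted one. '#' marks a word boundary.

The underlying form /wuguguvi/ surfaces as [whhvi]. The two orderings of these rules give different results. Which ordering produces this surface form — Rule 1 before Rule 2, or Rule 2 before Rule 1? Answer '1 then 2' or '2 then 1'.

1 then 2

Order 1 then 2:
  1 Spirantization: [wuguguvi] → [wuhuhuvi]
  2 Syncope: [wuhuhuvi] → [whhvi]
  result: [whhvi]
Order 2 then 1:
  2 Syncope: [wuguguvi] → [wggvi]
  1 Spirantization: no change — [wggvi]
  result: [wggvi]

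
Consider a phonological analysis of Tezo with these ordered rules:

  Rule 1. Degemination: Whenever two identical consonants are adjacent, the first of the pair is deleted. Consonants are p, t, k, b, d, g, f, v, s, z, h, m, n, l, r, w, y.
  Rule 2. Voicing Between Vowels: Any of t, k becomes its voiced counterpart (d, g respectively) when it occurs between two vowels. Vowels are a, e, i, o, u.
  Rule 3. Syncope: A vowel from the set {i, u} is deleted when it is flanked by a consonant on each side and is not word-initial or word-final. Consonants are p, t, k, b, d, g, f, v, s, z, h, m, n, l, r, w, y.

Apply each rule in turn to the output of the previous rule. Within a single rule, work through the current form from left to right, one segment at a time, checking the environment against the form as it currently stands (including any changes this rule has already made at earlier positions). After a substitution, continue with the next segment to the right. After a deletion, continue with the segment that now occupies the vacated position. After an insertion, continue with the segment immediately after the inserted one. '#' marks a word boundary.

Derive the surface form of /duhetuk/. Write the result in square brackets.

Rule 1 Degemination: no change — [duhetuk]
Rule 2 Voicing Between Vowels: [duhetuk] → [duheduk]
Rule 3 Syncope: [duheduk] → [dhedk]

[dhedk]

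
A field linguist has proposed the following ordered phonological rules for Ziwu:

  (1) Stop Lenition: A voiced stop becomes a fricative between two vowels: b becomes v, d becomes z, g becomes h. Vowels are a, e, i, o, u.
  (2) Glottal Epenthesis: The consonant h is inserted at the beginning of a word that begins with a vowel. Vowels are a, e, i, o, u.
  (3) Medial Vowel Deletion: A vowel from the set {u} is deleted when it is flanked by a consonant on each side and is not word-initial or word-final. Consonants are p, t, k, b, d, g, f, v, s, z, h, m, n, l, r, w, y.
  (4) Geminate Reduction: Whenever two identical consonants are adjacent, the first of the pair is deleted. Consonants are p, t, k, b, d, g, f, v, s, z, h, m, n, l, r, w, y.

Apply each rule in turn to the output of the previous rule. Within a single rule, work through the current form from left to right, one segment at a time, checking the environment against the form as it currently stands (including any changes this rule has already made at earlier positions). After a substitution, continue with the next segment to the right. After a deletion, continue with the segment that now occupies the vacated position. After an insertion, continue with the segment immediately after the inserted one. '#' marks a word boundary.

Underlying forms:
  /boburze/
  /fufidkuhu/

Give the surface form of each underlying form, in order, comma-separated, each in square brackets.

/boburze/:
  (1) Stop Lenition: [boburze] → [bovurze]
  (2) Glottal Epenthesis: no change — [bovurze]
  (3) Medial Vowel Deletion: [bovurze] → [bovrze]
  (4) Geminate Reduction: no change — [bovrze]
/fufidkuhu/:
  (1) Stop Lenition: no change — [fufidkuhu]
  (2) Glottal Epenthesis: no change — [fufidkuhu]
  (3) Medial Vowel Deletion: [fufidkuhu] → [ffidkhu]
  (4) Geminate Reduction: [ffidkhu] → [fidkhu]

[bovrze], [fidkhu]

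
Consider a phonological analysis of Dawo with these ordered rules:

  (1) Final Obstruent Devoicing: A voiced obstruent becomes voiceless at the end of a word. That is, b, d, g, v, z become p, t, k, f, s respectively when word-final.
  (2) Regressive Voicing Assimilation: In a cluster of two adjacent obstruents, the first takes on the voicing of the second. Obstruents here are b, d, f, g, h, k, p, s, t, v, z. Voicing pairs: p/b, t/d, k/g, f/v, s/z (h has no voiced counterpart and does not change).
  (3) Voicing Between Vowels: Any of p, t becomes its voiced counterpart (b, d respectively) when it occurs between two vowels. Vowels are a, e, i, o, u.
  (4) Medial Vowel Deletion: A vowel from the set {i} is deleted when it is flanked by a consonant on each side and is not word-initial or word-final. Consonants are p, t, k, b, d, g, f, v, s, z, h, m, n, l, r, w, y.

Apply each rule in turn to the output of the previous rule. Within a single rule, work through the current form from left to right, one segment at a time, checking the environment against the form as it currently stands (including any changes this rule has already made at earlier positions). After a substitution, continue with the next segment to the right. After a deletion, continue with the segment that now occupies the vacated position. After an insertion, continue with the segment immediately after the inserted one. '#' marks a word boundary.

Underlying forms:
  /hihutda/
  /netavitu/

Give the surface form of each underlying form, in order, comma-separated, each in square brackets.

[hhudda], [nedavdu]

/hihutda/:
  (1) Final Obstruent Devoicing: no change — [hihutda]
  (2) Regressive Voicing Assimilation: [hihutda] → [hihudda]
  (3) Voicing Between Vowels: no change — [hihudda]
  (4) Medial Vowel Deletion: [hihudda] → [hhudda]
/netavitu/:
  (1) Final Obstruent Devoicing: no change — [netavitu]
  (2) Regressive Voicing Assimilation: no change — [netavitu]
  (3) Voicing Between Vowels: [netavitu] → [nedavidu]
  (4) Medial Vowel Deletion: [nedavidu] → [nedavdu]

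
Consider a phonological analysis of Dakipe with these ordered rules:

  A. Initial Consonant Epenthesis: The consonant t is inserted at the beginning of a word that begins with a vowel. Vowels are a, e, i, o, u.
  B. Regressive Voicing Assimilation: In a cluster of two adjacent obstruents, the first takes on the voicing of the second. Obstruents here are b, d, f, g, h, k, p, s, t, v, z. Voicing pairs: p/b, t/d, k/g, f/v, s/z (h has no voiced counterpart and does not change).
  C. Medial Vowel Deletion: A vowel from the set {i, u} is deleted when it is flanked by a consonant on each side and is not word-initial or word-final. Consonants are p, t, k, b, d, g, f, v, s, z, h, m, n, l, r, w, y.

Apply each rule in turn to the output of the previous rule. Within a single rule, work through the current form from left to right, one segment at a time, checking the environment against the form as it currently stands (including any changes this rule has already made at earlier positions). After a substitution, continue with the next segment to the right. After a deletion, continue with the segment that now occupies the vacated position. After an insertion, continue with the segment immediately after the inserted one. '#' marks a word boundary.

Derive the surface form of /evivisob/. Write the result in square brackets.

A Initial Consonant Epenthesis: [evivisob] → [tevivisob]
B Regressive Voicing Assimilation: no change — [tevivisob]
C Medial Vowel Deletion: [tevivisob] → [tevvsob]

[tevvsob]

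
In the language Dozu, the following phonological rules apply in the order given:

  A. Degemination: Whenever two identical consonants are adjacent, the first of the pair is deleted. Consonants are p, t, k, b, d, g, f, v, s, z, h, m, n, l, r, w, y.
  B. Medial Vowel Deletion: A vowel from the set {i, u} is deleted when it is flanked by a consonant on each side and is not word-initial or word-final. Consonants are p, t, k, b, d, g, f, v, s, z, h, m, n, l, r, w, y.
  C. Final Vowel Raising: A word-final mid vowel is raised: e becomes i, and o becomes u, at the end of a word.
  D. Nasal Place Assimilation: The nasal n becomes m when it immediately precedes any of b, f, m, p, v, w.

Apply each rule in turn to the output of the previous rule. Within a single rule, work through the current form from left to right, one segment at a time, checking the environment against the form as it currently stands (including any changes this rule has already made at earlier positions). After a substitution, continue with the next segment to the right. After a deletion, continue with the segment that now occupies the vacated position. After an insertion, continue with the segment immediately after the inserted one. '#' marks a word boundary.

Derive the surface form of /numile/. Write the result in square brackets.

A Degemination: no change — [numile]
B Medial Vowel Deletion: [numile] → [nmle]
C Final Vowel Raising: [nmle] → [nmli]
D Nasal Place Assimilation: [nmli] → [mmli]

[mmli]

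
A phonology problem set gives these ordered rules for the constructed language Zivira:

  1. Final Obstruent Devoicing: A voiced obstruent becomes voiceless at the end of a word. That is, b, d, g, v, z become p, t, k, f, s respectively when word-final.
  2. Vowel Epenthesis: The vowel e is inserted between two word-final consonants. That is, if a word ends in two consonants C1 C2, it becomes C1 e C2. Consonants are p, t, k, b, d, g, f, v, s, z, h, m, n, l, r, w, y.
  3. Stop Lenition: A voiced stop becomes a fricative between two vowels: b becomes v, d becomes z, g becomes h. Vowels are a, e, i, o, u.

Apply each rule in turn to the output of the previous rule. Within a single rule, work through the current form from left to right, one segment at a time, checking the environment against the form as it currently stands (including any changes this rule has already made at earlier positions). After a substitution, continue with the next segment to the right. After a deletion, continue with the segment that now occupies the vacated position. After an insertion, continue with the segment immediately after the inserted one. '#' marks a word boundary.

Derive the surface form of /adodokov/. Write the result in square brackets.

[azozokof]

1 Final Obstruent Devoicing: [adodokov] → [adodokof]
2 Vowel Epenthesis: no change — [adodokof]
3 Stop Lenition: [adodokof] → [azozokof]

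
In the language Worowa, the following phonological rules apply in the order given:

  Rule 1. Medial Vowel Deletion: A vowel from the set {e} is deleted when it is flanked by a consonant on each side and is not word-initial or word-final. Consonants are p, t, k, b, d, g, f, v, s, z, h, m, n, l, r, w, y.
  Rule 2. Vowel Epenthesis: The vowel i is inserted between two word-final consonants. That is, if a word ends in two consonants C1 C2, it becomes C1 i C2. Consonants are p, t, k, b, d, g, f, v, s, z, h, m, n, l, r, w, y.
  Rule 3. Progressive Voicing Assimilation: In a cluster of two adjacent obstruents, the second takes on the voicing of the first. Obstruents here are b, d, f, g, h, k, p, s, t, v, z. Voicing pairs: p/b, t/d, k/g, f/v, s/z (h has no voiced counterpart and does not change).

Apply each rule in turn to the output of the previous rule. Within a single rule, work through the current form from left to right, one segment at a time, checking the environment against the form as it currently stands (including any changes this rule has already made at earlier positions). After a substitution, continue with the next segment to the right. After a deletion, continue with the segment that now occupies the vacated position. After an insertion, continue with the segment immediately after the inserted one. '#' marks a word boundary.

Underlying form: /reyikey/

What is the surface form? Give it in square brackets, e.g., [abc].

[ryikiy]

Rule 1 Medial Vowel Deletion: [reyikey] → [ryiky]
Rule 2 Vowel Epenthesis: [ryiky] → [ryikiy]
Rule 3 Progressive Voicing Assimilation: no change — [ryikiy]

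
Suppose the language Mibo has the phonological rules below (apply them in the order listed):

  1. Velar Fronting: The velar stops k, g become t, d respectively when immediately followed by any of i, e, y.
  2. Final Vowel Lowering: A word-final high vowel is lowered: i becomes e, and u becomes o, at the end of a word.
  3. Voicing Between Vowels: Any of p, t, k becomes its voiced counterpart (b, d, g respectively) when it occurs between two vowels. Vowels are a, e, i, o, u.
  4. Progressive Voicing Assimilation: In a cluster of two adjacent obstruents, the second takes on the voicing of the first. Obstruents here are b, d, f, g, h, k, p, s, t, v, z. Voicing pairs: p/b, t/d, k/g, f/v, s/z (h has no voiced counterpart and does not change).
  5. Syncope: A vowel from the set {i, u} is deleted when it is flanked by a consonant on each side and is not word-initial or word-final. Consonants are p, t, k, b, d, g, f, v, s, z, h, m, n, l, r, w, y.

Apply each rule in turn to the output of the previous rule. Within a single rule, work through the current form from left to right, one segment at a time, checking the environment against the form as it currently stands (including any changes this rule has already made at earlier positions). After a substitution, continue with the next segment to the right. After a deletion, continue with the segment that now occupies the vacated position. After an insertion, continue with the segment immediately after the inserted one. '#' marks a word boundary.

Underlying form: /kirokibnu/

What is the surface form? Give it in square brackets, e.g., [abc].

[trodbno]

1 Velar Fronting: [kirokibnu] → [tirotibnu]
2 Final Vowel Lowering: [tirotibnu] → [tirotibno]
3 Voicing Between Vowels: [tirotibno] → [tirodibno]
4 Progressive Voicing Assimilation: no change — [tirodibno]
5 Syncope: [tirodibno] → [trodbno]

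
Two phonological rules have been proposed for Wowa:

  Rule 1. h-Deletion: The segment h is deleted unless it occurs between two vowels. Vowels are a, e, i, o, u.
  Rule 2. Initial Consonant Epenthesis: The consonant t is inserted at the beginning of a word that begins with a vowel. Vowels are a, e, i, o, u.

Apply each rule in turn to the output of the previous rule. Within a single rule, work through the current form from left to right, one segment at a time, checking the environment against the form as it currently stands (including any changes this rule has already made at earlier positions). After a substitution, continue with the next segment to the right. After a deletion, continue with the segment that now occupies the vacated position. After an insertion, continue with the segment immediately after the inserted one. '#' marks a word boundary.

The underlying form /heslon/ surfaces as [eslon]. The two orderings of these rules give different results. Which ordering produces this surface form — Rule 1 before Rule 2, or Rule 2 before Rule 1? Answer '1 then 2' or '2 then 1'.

Order 1 then 2:
  1 h-Deletion: [heslon] → [eslon]
  2 Initial Consonant Epenthesis: [eslon] → [teslon]
  result: [teslon]
Order 2 then 1:
  2 Initial Consonant Epenthesis: no change — [heslon]
  1 h-Deletion: [heslon] → [eslon]
  result: [eslon]

2 then 1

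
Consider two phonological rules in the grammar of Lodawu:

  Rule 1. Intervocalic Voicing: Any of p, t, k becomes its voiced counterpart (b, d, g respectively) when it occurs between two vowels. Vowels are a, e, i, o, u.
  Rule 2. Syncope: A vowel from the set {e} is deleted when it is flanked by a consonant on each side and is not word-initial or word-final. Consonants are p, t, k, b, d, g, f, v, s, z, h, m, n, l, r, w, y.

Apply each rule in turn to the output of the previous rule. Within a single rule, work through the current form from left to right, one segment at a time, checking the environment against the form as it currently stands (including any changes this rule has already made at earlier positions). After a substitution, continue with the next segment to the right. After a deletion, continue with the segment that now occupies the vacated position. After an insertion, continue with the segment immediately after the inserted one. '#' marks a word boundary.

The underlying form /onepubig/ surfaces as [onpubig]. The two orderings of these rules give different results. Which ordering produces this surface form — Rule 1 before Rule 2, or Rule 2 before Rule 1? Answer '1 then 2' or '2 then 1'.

Order 1 then 2:
  1 Intervocalic Voicing: [onepubig] → [onebubig]
  2 Syncope: [onebubig] → [onbubig]
  result: [onbubig]
Order 2 then 1:
  2 Syncope: [onepubig] → [onpubig]
  1 Intervocalic Voicing: no change — [onpubig]
  result: [onpubig]

2 then 1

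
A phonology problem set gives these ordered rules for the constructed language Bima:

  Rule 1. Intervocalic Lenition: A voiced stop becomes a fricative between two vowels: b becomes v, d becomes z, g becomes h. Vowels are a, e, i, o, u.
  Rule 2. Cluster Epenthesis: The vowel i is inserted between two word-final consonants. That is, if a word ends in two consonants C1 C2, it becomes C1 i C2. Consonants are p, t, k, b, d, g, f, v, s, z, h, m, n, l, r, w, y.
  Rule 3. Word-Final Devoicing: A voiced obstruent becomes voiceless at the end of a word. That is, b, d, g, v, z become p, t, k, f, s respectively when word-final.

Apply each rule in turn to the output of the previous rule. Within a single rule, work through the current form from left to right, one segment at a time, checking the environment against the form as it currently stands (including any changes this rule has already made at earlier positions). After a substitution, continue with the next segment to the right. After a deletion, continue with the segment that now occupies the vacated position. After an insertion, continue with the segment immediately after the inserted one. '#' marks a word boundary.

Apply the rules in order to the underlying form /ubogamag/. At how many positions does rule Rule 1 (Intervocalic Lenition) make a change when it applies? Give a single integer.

Rule 1 Intervocalic Lenition: [ubogamag] → [uvohamag]
Rule 2 Cluster Epenthesis: no change — [uvohamag]
Rule 3 Word-Final Devoicing: [uvohamag] → [uvohamak]
Rule Rule 1 changed 2 position(s).

2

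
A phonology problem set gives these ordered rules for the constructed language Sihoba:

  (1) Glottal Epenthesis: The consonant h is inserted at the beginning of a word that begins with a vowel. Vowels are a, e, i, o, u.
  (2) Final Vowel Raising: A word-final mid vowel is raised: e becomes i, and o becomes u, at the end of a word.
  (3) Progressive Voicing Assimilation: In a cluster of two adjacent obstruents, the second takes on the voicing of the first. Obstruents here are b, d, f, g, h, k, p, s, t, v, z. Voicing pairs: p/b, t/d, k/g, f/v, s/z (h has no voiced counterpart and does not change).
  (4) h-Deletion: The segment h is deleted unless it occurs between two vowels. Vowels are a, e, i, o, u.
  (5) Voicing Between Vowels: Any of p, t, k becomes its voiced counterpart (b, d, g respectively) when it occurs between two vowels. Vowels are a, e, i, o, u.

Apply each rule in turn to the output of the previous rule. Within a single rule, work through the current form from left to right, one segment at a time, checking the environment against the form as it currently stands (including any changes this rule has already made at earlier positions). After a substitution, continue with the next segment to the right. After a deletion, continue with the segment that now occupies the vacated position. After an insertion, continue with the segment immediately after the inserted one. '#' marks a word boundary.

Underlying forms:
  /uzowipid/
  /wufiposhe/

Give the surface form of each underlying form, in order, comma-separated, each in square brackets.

/uzowipid/:
  (1) Glottal Epenthesis: [uzowipid] → [huzowipid]
  (2) Final Vowel Raising: no change — [huzowipid]
  (3) Progressive Voicing Assimilation: no change — [huzowipid]
  (4) h-Deletion: [huzowipid] → [uzowipid]
  (5) Voicing Between Vowels: [uzowipid] → [uzowibid]
/wufiposhe/:
  (1) Glottal Epenthesis: no change — [wufiposhe]
  (2) Final Vowel Raising: [wufiposhe] → [wufiposhi]
  (3) Progressive Voicing Assimilation: no change — [wufiposhi]
  (4) h-Deletion: [wufiposhi] → [wufiposi]
  (5) Voicing Between Vowels: [wufiposi] → [wufibosi]

[uzowibid], [wufibosi]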